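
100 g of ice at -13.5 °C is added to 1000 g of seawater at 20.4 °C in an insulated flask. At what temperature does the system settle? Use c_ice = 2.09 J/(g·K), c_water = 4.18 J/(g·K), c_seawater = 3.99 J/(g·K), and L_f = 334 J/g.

T_f ≈ 10.2 °C

Heat gained plus heat lost sum to zero:
ice -13.5→0 °C: 100×2.09×13.5 = 2821.5; fusion: m_ice L_f = 100×334 = 33400; meltwater 0→T: 100×4.18×T = 418 T; seawater: 3990(T − 20.4)
4408 T = 81396 − 36222 = 45174
T ≈ 10.25 °C. Since T > 0 °C, the all-ice-melts assumption holds.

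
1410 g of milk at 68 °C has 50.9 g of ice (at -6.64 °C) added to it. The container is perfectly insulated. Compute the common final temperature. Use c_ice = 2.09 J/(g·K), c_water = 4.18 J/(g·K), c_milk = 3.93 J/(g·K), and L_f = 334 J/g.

Energy balance with sensible and latent terms:
ice -6.64→0 °C: 50.9·2.09·6.64 = 706.37
  melt ice: 50.9·334 = 17001
  warm the meltwater: 212.76 T
  milk cools: 1410·3.93·(T − 68) = 5541.3(T − 68)
5754.1 T = 376808 − 17707 = 359101
T ≈ 62.41 °C (positive, so assuming full melt was valid).

T_f ≈ 62.4 °C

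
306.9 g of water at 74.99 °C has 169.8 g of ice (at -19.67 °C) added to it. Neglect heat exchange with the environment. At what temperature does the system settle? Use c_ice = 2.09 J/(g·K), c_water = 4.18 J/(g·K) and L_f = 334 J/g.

Energy conservation, ΣQ = 0:
ice -19.67→0 °C: 169.8·2.09·19.67 = 6980.5
  fusion: m_ice L_f = 169.8·334 = 56713
  meltwater 0→T: 169.8·4.18·T = 709.76 T
  water cools: 306.9·4.18·(T − 74.99) = 1282.8(T − 74.99)
1992.6 T = 96200 − 63694 = 32507
T ≈ 16.31 °C. Since T > 0 °C, the all-ice-melts assumption holds.

T_f ≈ 16.3 °C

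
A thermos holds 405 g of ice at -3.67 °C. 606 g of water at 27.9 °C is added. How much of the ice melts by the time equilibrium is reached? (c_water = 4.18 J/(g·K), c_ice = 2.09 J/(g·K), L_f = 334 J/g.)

m_melted ≈ 202 g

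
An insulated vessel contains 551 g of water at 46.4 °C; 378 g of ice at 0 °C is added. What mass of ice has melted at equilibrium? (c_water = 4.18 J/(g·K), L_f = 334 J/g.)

m_melted ≈ 320 g

Cooling the water to 0 °C releases 551·4.18·46.4 = 106868 J.
Fully melting the ice requires m_ice L_f = 378·334 = 126252 J.
106868 J < 126252 J, so only part of the ice melts and the system sits at 0 °C.
m_melt = 106868 / L_f = 320 g.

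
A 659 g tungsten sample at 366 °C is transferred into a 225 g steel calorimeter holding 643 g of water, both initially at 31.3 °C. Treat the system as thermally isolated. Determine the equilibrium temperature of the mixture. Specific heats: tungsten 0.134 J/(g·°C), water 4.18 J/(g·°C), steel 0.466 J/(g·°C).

T_f = Σ m_i c_i T_i / Σ m_i c_i:
T_f = (88.31·366 + 2687.7·31.3 + 104.85·31.3) / (88.31 + 2687.7 + 104.85)
    = 119728 / 2880.9 ≈ 41.56 °C

T_f ≈ 41.6 °C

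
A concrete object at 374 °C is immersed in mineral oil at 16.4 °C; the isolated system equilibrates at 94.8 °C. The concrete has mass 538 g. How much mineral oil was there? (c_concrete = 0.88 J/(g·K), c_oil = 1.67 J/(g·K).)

Heat lost by the concrete = heat gained by the oil:
538×0.88×(374 − 94.8) = m×1.67×(94.8 − 16.4)
130.93 m = 132184  ⇒  m ≈ 1010 g

m ≈ 1010 g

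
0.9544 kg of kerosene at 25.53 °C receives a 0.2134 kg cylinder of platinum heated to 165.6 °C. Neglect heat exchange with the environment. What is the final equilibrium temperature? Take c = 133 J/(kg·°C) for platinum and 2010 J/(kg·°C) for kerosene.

|Q_platinum| = |Q_kerosene|:
0.2134·133·(165.6 − T) = 0.9544·2010·(T − 25.53)
28.38(165.6 − T) = 1918.3(T − 25.53)
1946.7 T = 53675  ⇒  T ≈ 27.57 °C

T_f ≈ 27.6 °C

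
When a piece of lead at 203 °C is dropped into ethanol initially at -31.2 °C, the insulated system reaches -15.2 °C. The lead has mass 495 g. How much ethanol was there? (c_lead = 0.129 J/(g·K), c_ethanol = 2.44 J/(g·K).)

Heat lost by the lead = heat gained by the ethanol:
495×0.129×(203 − -15.2) = m×2.44×(-15.2 − (-31.2))
39.04 m = 13933  ⇒  m ≈ 356.9 g

m ≈ 357 g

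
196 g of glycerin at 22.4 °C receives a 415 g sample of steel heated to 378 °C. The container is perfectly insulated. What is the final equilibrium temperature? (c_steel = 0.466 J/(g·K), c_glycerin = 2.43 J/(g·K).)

T_f ≈ 125.1 °C

T_f = Σ m_i c_i T_i / Σ m_i c_i:
T_f = (193.39·378 + 476.28·22.4) / (193.39 + 476.28)
    = 83770 / 669.67 ≈ 125.09 °C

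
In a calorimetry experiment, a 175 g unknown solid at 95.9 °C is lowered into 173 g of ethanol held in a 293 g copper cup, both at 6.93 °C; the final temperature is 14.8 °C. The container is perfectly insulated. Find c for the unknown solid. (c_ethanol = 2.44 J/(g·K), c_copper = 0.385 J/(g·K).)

c ≈ 0.297 J/(g·K)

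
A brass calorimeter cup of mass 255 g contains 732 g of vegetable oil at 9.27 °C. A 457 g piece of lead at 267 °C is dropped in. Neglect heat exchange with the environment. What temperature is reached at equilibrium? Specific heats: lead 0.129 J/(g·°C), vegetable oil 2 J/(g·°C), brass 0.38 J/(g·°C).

Let T be the final temperature. ΣQ_i = 0:
457*0.129*(T − 267) + 732*2*(T − 9.27) + 255*0.38*(T − 9.27) = 0
(58.95 + 1464 + 96.9) T = 58.95*267 + 1464*9.27 + 96.9*9.27
T ≈ 18.65 °C

T_f ≈ 18.6 °C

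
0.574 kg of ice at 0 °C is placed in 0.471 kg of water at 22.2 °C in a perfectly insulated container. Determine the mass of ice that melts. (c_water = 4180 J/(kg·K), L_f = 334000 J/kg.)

m_melted ≈ 0.131 kg

Cooling the water to 0 °C releases 0.471·4180·22.2 = 43707 J.
Melting all 0.574 kg of ice would need 0.574·334000 = 191716 J.
Since 43707 < 191716 J, not all the ice melts; equilibrium is at 0 °C.
Mass melted = 43707/334000 ≈ 0.1309 kg.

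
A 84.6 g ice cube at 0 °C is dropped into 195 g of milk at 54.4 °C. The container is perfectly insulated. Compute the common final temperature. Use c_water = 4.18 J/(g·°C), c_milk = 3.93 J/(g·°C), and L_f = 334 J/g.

Conservation of energy gives ΣQ = 0:
latent heat to melt: 84.6×334 = 28256
  meltwater 0→T: 84.6×4.18×T = 353.63 T
  milk: 766.35(T − 54.4)
1120 T = 41689 − 28256 = 13433
T ≈ 11.99 °C (positive, so assuming full melt was valid).

T_f ≈ 12.0 °C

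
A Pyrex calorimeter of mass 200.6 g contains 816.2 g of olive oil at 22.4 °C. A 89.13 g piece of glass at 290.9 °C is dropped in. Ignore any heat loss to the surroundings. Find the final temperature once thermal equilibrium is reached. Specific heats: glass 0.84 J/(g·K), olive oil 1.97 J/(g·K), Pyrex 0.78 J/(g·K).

T_f ≈ 33.3 °C

Energy conservation, ΣQ = 0:
89.13×0.84×(T − 290.9) + 816.2×1.97×(T − 22.4) + 200.6×0.78×(T − 22.4) = 0
74.87(T − 290.9) + 1607.9(T − 22.4) + 156.47(T − 22.4) = 0
(74.87 + 1607.9 + 156.47) T = 74.87×290.9 + 1607.9×22.4 + 156.47×22.4
T = 61302/1839.3 ≈ 33.33 °C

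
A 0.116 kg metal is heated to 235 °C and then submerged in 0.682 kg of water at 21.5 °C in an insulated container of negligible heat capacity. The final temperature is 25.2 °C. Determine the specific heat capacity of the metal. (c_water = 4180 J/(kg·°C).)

Heat lost by the metal = heat gained by the water:
0.116×c×(235 − 25.2) = 0.682×4180×(25.2 − 21.5)
24.34 c = 10548  ⇒  c ≈ 433.4 J/(kg·°C)

c ≈ 433 J/(kg·°C)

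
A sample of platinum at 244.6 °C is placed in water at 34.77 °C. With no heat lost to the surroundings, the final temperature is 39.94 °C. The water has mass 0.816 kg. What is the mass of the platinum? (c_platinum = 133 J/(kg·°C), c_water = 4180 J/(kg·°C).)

m ≈ 0.648 kg

Let T be the final temperature. ΣQ_i = 0:
m·133·(39.94 − 244.6) + 0.816·4180·(39.94 − 34.77) = 0
-27220 m = -17634
m = -17634/-27220 ≈ 0.6478 kg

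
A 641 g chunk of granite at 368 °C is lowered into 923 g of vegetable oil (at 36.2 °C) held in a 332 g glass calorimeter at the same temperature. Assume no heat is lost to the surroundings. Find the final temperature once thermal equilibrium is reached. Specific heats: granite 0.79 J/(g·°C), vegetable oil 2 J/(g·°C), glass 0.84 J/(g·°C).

T_f ≈ 100.1 °C

T_f = Σ m_i c_i T_i / Σ m_i c_i:
T_f = (506.39·368 + 1846·36.2 + 278.88·36.2) / (506.39 + 1846 + 278.88)
    = 263272 / 2631.3 ≈ 100.06 °C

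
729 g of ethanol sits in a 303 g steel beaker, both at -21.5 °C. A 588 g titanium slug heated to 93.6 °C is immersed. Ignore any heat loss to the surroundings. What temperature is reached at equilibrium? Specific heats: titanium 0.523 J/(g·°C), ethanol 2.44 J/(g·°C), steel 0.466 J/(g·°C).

T_f ≈ -5.6 °C

Heat gained plus heat lost sum to zero:
588*0.523*(T − 93.6) + 729*2.44*(T − (-21.5)) + 303*0.466*(T − (-21.5)) = 0
2227.5 T = -12495
T = -12495 / 2227.5 = -5.61 °C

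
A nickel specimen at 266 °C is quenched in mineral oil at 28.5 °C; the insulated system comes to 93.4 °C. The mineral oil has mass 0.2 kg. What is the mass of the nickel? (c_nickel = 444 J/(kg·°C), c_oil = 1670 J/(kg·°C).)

Heat lost by the nickel = heat gained by the oil:
m×444×(266 − 93.4) = 0.2×1670×(93.4 − 28.5)
76634 m = 21677  ⇒  m ≈ 0.2829 kg

m ≈ 0.283 kg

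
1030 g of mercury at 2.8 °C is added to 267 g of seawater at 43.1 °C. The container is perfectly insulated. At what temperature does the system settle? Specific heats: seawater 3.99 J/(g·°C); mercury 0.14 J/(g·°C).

T_f is the heat-capacity-weighted average of the initial temperatures:
T_f = (1065.3·43.1 + 144.2·2.8) / (1065.3 + 144.2)
    = 46319 / 1209.5 ≈ 38.30 °C

T_f ≈ 38.3 °C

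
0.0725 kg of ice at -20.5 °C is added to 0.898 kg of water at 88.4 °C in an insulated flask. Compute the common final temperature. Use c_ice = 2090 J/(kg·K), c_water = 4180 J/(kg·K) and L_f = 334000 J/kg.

Let T be the final temperature. ΣQ_i = 0:
warm ice to 0 °C: 0.0725×2090×(0 − (-20.5)) = 3106.3
  fusion: m_ice L_f = 0.0725×334000 = 24215
  meltwater 0→T: 0.0725×4180×T = 303.05 T
  water cools: 0.898×4180×(T − 88.4) = 3753.6(T − 88.4)
4056.7 T = 331822 − 27321 = 304501
T ≈ 75.06 °C (positive, so assuming full melt was valid).

T_f ≈ 75.1 °C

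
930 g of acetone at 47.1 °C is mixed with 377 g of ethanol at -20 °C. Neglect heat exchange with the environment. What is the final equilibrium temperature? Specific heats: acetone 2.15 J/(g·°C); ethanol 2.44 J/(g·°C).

T_f ≈ 26.0 °C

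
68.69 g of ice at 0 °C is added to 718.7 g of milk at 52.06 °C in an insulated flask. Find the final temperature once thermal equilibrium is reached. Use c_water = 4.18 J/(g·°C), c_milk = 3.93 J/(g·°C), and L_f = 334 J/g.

T_f ≈ 39.9 °C

Conservation of energy gives ΣQ = 0:
melt ice: 68.69×334 = 22942; meltwater 0→T: 68.69×4.18×T = 287.12 T; milk: 2824.5(T − 52.06)
3111.6 T = 147043 − 22942 = 124101
T ≈ 39.88 °C — above 0 °C, consistent with complete melting.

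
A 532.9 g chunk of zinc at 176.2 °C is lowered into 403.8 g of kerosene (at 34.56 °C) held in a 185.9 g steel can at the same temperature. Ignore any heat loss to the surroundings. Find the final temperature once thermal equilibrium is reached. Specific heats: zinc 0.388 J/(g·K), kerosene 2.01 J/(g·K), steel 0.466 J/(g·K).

T_f ≈ 61.1 °C

Net heat exchanged in the isolated system is zero:
532.9*0.388*(T − 176.2) + 403.8*2.01*(T − 34.56) + 185.9*0.466*(T − 34.56) = 0
206.77(T − 176.2) + 811.64(T − 34.56) + 86.63(T − 34.56) = 0
(206.77 + 811.64 + 86.63) T = 206.77*176.2 + 811.64*34.56 + 86.63*34.56
T = 67476/1105 ≈ 61.06 °C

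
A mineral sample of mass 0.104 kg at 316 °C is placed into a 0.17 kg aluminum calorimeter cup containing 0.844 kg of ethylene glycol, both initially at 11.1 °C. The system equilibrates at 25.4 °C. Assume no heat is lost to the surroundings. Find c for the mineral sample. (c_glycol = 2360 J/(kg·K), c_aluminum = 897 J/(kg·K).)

c ≈ 1010 J/(kg·K)

Setting the total heat transfer to zero:
0.104·c·(25.4 − 316) + 0.844·2360·(25.4 − 11.1) + 0.17·897·(25.4 − 11.1) = 0
-30.22 c = -30664
c = -30664/-30.22 ≈ 1015 J/(kg·K)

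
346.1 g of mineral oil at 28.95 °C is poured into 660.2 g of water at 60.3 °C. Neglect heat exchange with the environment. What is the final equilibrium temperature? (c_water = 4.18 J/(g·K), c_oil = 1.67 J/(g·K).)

Taking heat into each body as positive, Σ m c ΔT = 0:
660.2*4.18*(T − 60.3) + 346.1*1.67*(T − 28.95) = 0
2759.6(T − 60.3) + 577.99(T − 28.95) = 0
(2759.6 + 577.99) T = 2759.6*60.3 + 577.99*28.95
T = 183139 / 3337.6 = 54.9 °C

T_f ≈ 54.9 °C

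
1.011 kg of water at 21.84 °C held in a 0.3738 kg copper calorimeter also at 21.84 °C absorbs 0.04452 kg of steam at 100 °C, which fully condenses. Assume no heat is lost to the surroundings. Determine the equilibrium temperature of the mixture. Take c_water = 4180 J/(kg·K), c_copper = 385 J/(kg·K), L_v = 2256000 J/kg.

Heat gained plus heat lost sum to zero:
steam→water at 100 °C releases m L_v = 0.04452·2256000 = 100437; condensed water 100 °C→T: 186.09(T − 100); original water: 4226(T − 21.84); copper cup: 0.3738·385·(T − 21.84) = 143.91(T − 21.84)
4556 T = 100437 + 18609 + 95438 = 214485
T ≈ 47.08 °C — below 100 °C, confirming all the steam condensed.

T_f ≈ 47.1 °C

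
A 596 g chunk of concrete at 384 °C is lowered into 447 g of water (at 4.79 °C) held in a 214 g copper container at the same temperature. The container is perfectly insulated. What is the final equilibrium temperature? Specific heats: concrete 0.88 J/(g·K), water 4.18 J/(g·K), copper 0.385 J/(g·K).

Taking heat into each body as positive, Σ m c ΔT = 0:
596×0.88×(T − 384) + 447×4.18×(T − 4.79) + 214×0.385×(T − 4.79) = 0
524.48(T − 384) + 1868.5(T − 4.79) + 82.39(T − 4.79) = 0
(524.48 + 1868.5 + 82.39) T = 524.48×384 + 1868.5×4.79 + 82.39×4.79
T = 210745 / 2475.3 = 85.1 °C

T_f ≈ 85.1 °C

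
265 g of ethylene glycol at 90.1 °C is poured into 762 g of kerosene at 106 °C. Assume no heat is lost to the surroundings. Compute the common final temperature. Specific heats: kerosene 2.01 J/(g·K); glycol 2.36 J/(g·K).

T_f ≈ 101.4 °C

Energy conservation, ΣQ = 0:
762*2.01*(T − 106) + 265*2.36*(T − 90.1) = 0
2157 T = 218700
T = 218700/2157 ≈ 101.39 °C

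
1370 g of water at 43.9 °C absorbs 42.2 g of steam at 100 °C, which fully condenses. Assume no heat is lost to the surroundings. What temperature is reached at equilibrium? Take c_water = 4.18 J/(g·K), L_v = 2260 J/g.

T_f ≈ 61.7 °C

Sum of m c ΔT and latent-heat terms is zero:
steam→water at 100 °C releases m L_v = 42.2×2260 = 95372; condensate cools 100→T: 42.2×4.18×(T − 100) = 176.4(T − 100); water warms: 1370×4.18×(T − 43.9) = 5726.6(T − 43.9)
5903 T = 95372 + 17640 + 251398 = 364409
T ≈ 61.73 °C (< 100 °C, so full condensation is consistent).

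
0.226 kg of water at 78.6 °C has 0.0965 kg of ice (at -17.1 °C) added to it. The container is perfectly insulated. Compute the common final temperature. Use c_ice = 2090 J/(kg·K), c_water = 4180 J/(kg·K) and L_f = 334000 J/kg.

Energy balance with sensible and latent terms:
ice -17.1→0 °C: 0.0965·2090·17.1 = 3448.8
  fusion: m_ice L_f = 0.0965·334000 = 32231
  meltwater 0→T: 0.0965·4180·T = 403.37 T
  water cools: 0.226·4180·(T − 78.6) = 944.68(T − 78.6)
1348.1 T = 74252 − 35680 = 38572
T ≈ 28.61 °C. Since T > 0 °C, the all-ice-melts assumption holds.

T_f ≈ 28.6 °C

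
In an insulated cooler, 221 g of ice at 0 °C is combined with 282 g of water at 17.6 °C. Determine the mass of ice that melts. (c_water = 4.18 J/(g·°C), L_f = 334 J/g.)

m_melted ≈ 62.1 g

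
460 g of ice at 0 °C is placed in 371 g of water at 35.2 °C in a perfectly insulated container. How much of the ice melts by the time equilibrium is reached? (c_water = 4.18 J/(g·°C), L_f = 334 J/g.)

m_melted ≈ 163 g

Cooling the water to 0 °C releases 371×4.18×35.2 = 54587 J.
To melt every bit of ice: 460×334 = 153640 J.
That's not enough to melt it all — equilibrium is at 0 °C with ice remaining.
m_melt = 54587 / L_f = 163.4 g.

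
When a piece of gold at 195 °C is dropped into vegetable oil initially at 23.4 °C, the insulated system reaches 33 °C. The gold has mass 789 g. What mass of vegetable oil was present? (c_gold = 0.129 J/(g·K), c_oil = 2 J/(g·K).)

m ≈ 859 g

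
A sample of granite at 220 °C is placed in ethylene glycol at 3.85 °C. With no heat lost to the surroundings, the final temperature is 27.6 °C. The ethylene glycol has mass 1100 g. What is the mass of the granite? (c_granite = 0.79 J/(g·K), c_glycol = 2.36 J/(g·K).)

Let T be the final temperature. ΣQ_i = 0:
m×0.79×(27.6 − 220) + 1100×2.36×(27.6 − 3.85) = 0
-152 m = -61655
m = -61655/-152 ≈ 405.6 g

m ≈ 406 g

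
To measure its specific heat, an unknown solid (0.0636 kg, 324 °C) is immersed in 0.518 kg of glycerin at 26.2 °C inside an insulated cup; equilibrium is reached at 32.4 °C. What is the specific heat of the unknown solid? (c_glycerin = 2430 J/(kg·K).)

Setting the total heat transfer to zero:
0.0636×c×(32.4 − 324) + 0.518×2430×(32.4 − 26.2) = 0
-18.55 c = -7804.2
c = -7804.2/-18.55 ≈ 420.8 J/(kg·K)

c ≈ 421 J/(kg·K)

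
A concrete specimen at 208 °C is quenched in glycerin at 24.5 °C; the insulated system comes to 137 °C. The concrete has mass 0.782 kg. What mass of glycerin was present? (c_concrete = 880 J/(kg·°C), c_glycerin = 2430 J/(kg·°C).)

m ≈ 0.179 kg

Setting the total heat transfer to zero:
0.782×880×(137 − 208) + m×2430×(137 − 24.5) = 0
273375 m = 48859
m = 48859/273375 ≈ 0.1787 kg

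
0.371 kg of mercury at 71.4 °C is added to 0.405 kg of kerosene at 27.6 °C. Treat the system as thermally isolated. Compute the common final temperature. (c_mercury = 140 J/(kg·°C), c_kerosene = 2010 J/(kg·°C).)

T_f ≈ 30.2 °C

With ΣQ=0 the equilibrium temperature is the m·c-weighted mean:
T_f = (51.94·71.4 + 814.05·27.6) / (51.94 + 814.05)
    = 26176 / 865.99 ≈ 30.23 °C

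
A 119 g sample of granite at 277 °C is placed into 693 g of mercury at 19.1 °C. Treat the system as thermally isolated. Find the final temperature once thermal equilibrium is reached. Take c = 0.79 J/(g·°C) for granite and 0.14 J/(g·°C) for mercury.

T_f ≈ 146.0 °C

Heat lost by the granite equals heat gained by the mercury:
119×0.79×(277 − T) = 693×0.14×(T − 19.1)
94.01(277 − T) = 97.02(T − 19.1)
191.03 T = 27894  ⇒  T ≈ 146.02 °C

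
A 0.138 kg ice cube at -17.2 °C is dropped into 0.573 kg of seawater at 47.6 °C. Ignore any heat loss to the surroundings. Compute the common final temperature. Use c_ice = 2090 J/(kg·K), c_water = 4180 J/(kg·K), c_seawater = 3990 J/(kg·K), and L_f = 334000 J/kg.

Sum of m c ΔT and latent-heat terms is zero:
ice -17.2→0 °C: 0.138·2090·17.2 = 4960.8
  melt ice: 0.138·334000 = 46092
  meltwater 0→T: 0.138·4180·T = 576.84 T
  seawater: 2286.3(T − 47.6)
2863.1 T = 108826 − 51053 = 57774
T ≈ 20.18 °C. Since T > 0 °C, the all-ice-melts assumption holds.

T_f ≈ 20.2 °C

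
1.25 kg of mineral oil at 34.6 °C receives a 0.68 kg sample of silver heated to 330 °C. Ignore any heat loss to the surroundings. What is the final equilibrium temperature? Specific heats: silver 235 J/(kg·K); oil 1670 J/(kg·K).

T_f ≈ 55.6 °C

T_f = Σ m_i c_i T_i / Σ m_i c_i:
T_f = (159.8*330 + 2087.5*34.6) / (159.8 + 2087.5)
    = 124962 / 2247.3 ≈ 55.61 °C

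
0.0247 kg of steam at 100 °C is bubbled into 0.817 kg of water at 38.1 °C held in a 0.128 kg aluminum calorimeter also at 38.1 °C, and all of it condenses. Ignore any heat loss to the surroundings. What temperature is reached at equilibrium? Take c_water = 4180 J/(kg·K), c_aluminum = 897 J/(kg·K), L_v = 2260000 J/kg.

Heat gained plus heat lost sum to zero:
steam→water at 100 °C releases m L_v = 0.0247×2260000 = 55822
  condensate cools 100→T: 0.0247×4180×(T − 100) = 103.25(T − 100)
  original water: 3415.1(T − 38.1)
  cup: 114.82(T − 38.1)
3633.1 T = 55822 + 10325 + 134488 = 200635
T ≈ 55.22 °C, under the boiling point, so the assumption holds.

T_f ≈ 55.2 °C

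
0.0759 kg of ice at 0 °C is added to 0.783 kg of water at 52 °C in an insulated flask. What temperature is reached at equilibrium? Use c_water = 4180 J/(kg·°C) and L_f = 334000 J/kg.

Taking heat into each body as positive, Σ m c ΔT = 0:
fusion: m_ice L_f = 0.0759×334000 = 25351
  meltwater 0→T: 0.0759×4180×T = 317.26 T
  water cools: 0.783×4180×(T − 52) = 3272.9(T − 52)
3590.2 T = 170193 − 25351 = 144842
T ≈ 40.34 °C. Since T > 0 °C, the all-ice-melts assumption holds.

T_f ≈ 40.3 °C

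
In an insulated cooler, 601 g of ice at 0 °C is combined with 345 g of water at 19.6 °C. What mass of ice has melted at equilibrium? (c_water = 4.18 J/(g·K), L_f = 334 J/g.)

m_melted ≈ 84.6 g

Water can give up m c ΔT = 345×4.18×19.6 = 28265 J before reaching 0 °C.
Fully melting the ice requires m_ice L_f = 601×334 = 200734 J.
28265 J < 200734 J, so only part of the ice melts and the system sits at 0 °C.
m_melted×334 = 28265  ⇒  m_melted ≈ 84.63 g.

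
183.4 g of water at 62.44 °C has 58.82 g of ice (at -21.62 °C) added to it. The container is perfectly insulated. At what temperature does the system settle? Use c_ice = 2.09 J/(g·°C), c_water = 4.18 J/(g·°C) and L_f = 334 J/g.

Setting the total heat transfer to zero:
warm ice to 0 °C: 58.82×2.09×(0 − (-21.62)) = 2657.8; latent heat to melt: 58.82×334 = 19646; meltwater 0→T: 58.82×4.18×T = 245.87 T; water cools: 183.4×4.18×(T − 62.44) = 766.61(T − 62.44)
1012.5 T = 47867 − 22304 = 25564
T ≈ 25.25 °C. Since T > 0 °C, the all-ice-melts assumption holds.

T_f ≈ 25.2 °C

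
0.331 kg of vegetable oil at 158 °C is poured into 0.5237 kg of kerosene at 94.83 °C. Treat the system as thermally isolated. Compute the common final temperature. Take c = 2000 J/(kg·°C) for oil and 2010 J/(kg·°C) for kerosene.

T_f ≈ 119.2 °C

Heat lost by the oil equals heat gained by the kerosene:
0.331*2000*(158 − T) = 0.5237*2010*(T − 94.83)
662(158 − T) = 1052.6(T − 94.83)
1714.6 T = 204418  ⇒  T ≈ 119.22 °C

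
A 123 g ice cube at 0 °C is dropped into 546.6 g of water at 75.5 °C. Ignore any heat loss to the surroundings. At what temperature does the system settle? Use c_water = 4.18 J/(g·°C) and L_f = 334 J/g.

T_f ≈ 47.0 °C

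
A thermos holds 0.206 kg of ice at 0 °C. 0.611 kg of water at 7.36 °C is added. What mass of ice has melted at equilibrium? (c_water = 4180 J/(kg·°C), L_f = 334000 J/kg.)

m_melted ≈ 0.0563 kg

Heat available from the water dropping to 0 °C: 0.611×4180×7.36 = 18797 J.
Melting all 0.206 kg of ice would need 0.206×334000 = 68804 J.
That's not enough to melt it all — equilibrium is at 0 °C with ice remaining.
m_melted×334000 = 18797  ⇒  m_melted ≈ 0.05628 kg.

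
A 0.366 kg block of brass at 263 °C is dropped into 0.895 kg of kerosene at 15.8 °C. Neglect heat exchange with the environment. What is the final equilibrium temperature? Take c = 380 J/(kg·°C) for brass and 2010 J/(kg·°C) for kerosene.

T_f ≈ 33.5 °C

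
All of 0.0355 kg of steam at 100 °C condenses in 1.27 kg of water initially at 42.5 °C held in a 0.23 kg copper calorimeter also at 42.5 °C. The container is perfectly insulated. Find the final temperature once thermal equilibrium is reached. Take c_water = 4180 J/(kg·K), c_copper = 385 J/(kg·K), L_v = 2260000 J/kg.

T_f ≈ 58.5 °C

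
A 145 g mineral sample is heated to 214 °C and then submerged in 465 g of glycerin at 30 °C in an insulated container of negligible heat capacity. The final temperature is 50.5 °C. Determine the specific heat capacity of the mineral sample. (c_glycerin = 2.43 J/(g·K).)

c ≈ 0.977 J/(g·K)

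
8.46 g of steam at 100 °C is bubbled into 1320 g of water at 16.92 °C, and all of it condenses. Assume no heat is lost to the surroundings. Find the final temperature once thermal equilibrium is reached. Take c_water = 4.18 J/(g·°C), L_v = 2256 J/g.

Sum of m c ΔT and latent-heat terms is zero:
steam→water at 100 °C releases m L_v = 8.46·2256 = 19086
  condensed water 100 °C→T: 35.36(T − 100)
  original water: 5517.6(T − 16.92)
5553 T = 19086 + 3536.3 + 93358 = 115980
T ≈ 20.89 °C (< 100 °C, so full condensation is consistent).

T_f ≈ 20.9 °C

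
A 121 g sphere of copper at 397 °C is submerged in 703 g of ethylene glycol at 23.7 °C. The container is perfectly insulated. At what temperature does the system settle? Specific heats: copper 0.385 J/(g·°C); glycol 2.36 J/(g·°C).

Heat lost by the copper equals heat gained by the glycol:
121×0.385×(397 − T) = 703×2.36×(T − 23.7)
46.59(397 − T) = 1659.1(T − 23.7)
1705.7 T = 57814  ⇒  T ≈ 33.90 °C

T_f ≈ 33.9 °C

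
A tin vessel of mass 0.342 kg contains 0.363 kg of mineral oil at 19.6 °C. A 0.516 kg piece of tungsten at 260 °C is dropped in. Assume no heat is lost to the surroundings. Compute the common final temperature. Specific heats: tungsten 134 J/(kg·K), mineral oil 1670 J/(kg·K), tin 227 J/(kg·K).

With ΣQ=0 the equilibrium temperature is the m·c-weighted mean:
T_f = (69.14·260 + 606.21·19.6 + 77.63·19.6) / (69.14 + 606.21 + 77.63)
    = 31381 / 752.99 ≈ 41.68 °C

T_f ≈ 41.7 °C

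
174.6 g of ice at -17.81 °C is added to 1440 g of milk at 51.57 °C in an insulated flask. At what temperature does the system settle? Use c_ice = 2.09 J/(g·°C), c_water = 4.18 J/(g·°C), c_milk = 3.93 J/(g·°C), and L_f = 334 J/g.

T_f ≈ 35.5 °C

Conservation of energy gives ΣQ = 0:
warm ice to 0 °C: 174.6·2.09·(0 − (-17.81)) = 6499.1
  melt ice: 174.6·334 = 58316
  warm the meltwater: 729.83 T
  milk cools: 1440·3.93·(T − 51.57) = 5659.2(T − 51.57)
6389 T = 291845 − 64816 = 227029
T ≈ 35.53 °C (positive, so assuming full melt was valid).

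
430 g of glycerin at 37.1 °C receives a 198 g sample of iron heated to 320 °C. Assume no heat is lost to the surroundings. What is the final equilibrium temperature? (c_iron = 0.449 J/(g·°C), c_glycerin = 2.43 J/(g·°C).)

T_f ≈ 59.3 °C

Heat gained plus heat lost sum to zero:
198*0.449*(T − 320) + 430*2.43*(T − 37.1) = 0
88.9(T − 320) + 1044.9(T − 37.1) = 0
1133.8 T = 67214
T ≈ 59.28 °C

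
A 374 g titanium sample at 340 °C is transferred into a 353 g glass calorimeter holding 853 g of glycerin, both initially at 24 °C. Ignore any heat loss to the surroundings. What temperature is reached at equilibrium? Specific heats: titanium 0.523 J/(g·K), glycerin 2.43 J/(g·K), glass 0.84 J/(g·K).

Net heat exchanged in the isolated system is zero:
374*0.523*(T − 340) + 853*2.43*(T − 24) + 353*0.84*(T − 24) = 0
195.6(T − 340) + 2072.8(T − 24) + 296.52(T − 24) = 0
2564.9 T = 123368
T ≈ 48.10 °C

T_f ≈ 48.1 °C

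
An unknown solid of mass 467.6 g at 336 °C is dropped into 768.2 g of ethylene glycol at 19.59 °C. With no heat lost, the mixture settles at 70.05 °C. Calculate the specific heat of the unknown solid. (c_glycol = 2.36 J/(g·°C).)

c ≈ 0.736 J/(g·°C)

Taking heat into each body as positive, Σ m c ΔT = 0:
467.6×c×(70.05 − 336) + 768.2×2.36×(70.05 − 19.59) = 0
-124358 c = -91482
c = -91482/-124358 ≈ 0.7356 J/(g·°C)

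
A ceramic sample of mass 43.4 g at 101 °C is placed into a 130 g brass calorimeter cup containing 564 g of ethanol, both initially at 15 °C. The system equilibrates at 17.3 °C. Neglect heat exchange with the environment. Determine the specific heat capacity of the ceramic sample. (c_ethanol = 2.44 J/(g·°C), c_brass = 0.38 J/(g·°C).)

Heat gained plus heat lost sum to zero:
43.4·c·(17.3 − 101) + 564·2.44·(17.3 − 15) + 130·0.38·(17.3 − 15) = 0
-3632.6 c = -3278.8
c = -3278.8/-3632.6 ≈ 0.9026 J/(g·°C)

c ≈ 0.903 J/(g·°C)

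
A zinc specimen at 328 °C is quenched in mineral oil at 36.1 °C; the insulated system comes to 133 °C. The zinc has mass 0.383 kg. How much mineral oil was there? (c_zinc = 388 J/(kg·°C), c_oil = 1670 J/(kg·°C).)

Heat lost by the zinc = heat gained by the oil:
0.383·388·(328 − 133) = m·1670·(133 − 36.1)
161823 m = 28978  ⇒  m ≈ 0.1791 kg

m ≈ 0.179 kg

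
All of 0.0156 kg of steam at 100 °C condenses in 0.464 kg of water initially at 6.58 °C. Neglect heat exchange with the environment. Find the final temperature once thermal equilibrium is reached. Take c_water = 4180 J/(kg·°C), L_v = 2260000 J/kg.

Energy balance with sensible and latent terms:
steam→water at 100 °C releases m L_v = 0.0156×2260000 = 35256
  condensate cools 100→T: 0.0156×4180×(T − 100) = 65.21(T − 100)
  original water: 1939.5(T − 6.58)
2004.7 T = 35256 + 6520.8 + 12762 = 54539
T ≈ 27.21 °C (< 100 °C, so full condensation is consistent).

T_f ≈ 27.2 °C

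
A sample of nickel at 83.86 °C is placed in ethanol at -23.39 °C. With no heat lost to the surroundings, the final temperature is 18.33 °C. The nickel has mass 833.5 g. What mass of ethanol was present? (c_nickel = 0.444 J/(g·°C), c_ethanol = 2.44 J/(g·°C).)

Taking heat into each body as positive, Σ m c ΔT = 0:
833.5×0.444×(18.33 − 83.86) + m×2.44×(18.33 − (-23.39)) = 0
101.8 m = 24251
m = 24251/101.8 ≈ 238.2 g

m ≈ 238 g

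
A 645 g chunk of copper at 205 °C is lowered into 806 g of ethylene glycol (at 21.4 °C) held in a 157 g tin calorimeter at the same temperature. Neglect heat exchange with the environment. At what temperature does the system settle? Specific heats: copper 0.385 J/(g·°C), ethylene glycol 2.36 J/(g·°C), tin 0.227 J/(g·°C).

T_f ≈ 42.3 °C

Heat gained plus heat lost sum to zero:
645×0.385×(T − 205) + 806×2.36×(T − 21.4) + 157×0.227×(T − 21.4) = 0
2186.1 T = 92376
T = 92376/2186.1 ≈ 42.26 °C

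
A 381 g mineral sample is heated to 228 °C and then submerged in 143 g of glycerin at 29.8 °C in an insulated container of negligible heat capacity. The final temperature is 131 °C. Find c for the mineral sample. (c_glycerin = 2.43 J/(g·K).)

Heat lost by the mineral sample = heat gained by the glycerin:
381×c×(228 − 131) = 143×2.43×(131 − 29.8)
36957 c = 35166  ⇒  c ≈ 0.9515 J/(g·K)

c ≈ 0.952 J/(g·K)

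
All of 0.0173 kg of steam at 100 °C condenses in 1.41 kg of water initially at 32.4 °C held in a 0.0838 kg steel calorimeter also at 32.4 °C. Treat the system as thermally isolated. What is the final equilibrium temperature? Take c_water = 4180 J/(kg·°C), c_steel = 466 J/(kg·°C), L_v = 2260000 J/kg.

T_f ≈ 39.7 °C

Energy conservation, ΣQ = 0:
latent heat released on condensation: 0.0173·2260000 = 39098; condensate cools 100→T: 0.0173·4180·(T − 100) = 72.31(T − 100); water warms: 1.41·4180·(T − 32.4) = 5893.8(T − 32.4); steel cup: 0.0838·466·(T − 32.4) = 39.05(T − 32.4)
6005.2 T = 39098 + 7231.4 + 192224 = 238554
T ≈ 39.72 °C — below 100 °C, confirming all the steam condensed.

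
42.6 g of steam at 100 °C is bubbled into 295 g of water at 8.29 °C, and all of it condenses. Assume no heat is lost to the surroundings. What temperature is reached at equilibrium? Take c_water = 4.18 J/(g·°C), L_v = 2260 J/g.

T_f ≈ 88.1 °C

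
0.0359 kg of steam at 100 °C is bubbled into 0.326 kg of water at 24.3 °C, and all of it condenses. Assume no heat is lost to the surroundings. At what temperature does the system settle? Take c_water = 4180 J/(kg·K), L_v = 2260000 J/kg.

T_f ≈ 85.4 °C

Setting the total heat transfer to zero:
latent heat released on condensation: 0.0359×2260000 = 81134
  condensed water 100 °C→T: 150.06(T − 100)
  water warms: 0.326×4180×(T − 24.3) = 1362.7(T − 24.3)
1512.7 T = 81134 + 15006 + 33113 = 129253
T ≈ 85.44 °C — below 100 °C, confirming all the steam condensed.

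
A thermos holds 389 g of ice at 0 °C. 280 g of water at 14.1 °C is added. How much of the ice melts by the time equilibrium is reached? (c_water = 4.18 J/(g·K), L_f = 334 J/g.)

m_melted ≈ 49.4 g

Cooling the water to 0 °C releases 280·4.18·14.1 = 16503 J.
To melt every bit of ice: 389·334 = 129926 J.
That's not enough to melt it all — equilibrium is at 0 °C with ice remaining.
m_melt = 16503 / L_f = 49.41 g.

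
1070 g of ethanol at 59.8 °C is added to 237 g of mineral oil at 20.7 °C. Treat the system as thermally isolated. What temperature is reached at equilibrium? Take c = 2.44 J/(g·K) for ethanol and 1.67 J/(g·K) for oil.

T_f ≈ 54.7 °C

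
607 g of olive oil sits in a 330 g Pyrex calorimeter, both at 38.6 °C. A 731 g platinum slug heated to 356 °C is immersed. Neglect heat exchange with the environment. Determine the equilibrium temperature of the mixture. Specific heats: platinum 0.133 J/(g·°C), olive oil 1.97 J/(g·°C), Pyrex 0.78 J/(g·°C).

Conservation of energy gives ΣQ = 0:
731*0.133*(T − 356) + 607*1.97*(T − 38.6) + 330*0.78*(T − 38.6) = 0
97.22(T − 356) + 1195.8(T − 38.6) + 257.4(T − 38.6) = 0
(97.22 + 1195.8 + 257.4) T = 97.22*356 + 1195.8*38.6 + 257.4*38.6
T = 90705/1550.4 ≈ 58.50 °C

T_f ≈ 58.5 °C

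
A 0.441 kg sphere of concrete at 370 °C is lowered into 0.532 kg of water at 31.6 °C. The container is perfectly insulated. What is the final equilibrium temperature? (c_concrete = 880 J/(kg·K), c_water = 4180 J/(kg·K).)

T_f ≈ 81.9 °C

Let T be the final temperature. ΣQ_i = 0:
0.441·880·(T − 370) + 0.532·4180·(T − 31.6) = 0
388.08(T − 370) + 2223.8(T − 31.6) = 0
(388.08 + 2223.8) T = 388.08·370 + 2223.8·31.6
T = 213860/2611.8 ≈ 81.88 °C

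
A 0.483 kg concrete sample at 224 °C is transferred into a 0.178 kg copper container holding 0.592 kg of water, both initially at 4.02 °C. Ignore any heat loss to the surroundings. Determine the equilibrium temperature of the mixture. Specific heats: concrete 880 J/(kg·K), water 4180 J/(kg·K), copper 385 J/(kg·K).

Net heat exchanged in the isolated system is zero:
0.483×880×(T − 224) + 0.592×4180×(T − 4.02) + 0.178×385×(T − 4.02) = 0
425.04(T − 224) + 2474.6(T − 4.02) + 68.53(T − 4.02) = 0
2968.1 T = 105432
T = 105432 / 2968.1 = 35.5 °C

T_f ≈ 35.5 °C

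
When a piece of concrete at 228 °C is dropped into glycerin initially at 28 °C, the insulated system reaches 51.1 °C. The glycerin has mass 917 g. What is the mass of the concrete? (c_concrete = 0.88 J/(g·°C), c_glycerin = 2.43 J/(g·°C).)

m ≈ 331 g

Conservation of energy gives ΣQ = 0:
m×0.88×(51.1 − 228) + 917×2.43×(51.1 − 28) = 0
-155.67 m = -51474
m = -51474/-155.67 ≈ 330.7 g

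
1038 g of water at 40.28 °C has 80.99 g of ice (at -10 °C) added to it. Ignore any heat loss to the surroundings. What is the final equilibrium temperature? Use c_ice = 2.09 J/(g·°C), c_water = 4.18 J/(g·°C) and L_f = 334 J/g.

T_f ≈ 31.2 °C

Taking heat into each body as positive, Σ m c ΔT = 0:
ice -10→0 °C: 80.99·2.09·10 = 1692.7; fusion: m_ice L_f = 80.99·334 = 27051; meltwater 0→T: 80.99·4.18·T = 338.54 T; water cools: 1038·4.18·(T − 40.28) = 4338.8(T − 40.28)
4677.4 T = 174768 − 28743 = 146025
T ≈ 31.22 °C — above 0 °C, consistent with complete melting.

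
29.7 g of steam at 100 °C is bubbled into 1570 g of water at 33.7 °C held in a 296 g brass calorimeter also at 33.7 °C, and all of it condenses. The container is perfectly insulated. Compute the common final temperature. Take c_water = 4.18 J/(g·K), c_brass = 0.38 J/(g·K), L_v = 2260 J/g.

Sum of m c ΔT and latent-heat terms is zero:
condense steam: −29.7·2260 = −67122; condensed water 100 °C→T: 124.15(T − 100); water warms: 1570·4.18·(T − 33.7) = 6562.6(T − 33.7); cup: 112.48(T − 33.7)
6799.2 T = 67122 + 12415 + 224950 = 304487
T ≈ 44.78 °C (< 100 °C, so full condensation is consistent).

T_f ≈ 44.8 °C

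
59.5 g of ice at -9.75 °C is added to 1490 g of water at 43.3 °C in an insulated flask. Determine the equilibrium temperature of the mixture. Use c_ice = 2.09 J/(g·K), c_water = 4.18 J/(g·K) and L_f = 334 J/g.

T_f ≈ 38.4 °C

Heat gained plus heat lost sum to zero:
warm ice to 0 °C: 59.5×2.09×(0 − (-9.75)) = 1212.5
  fusion: m_ice L_f = 59.5×334 = 19873
  meltwater 0→T: 59.5×4.18×T = 248.71 T
  water cools: 1490×4.18×(T − 43.3) = 6228.2(T − 43.3)
6476.9 T = 269681 − 21085 = 248596
T ≈ 38.38 °C (positive, so assuming full melt was valid).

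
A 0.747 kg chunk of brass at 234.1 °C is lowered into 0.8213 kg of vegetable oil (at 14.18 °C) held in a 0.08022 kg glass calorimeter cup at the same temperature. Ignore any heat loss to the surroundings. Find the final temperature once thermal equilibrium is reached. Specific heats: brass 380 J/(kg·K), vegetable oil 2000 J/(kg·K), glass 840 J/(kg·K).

Net heat exchanged in the isolated system is zero:
0.747×380×(T − 234.1) + 0.8213×2000×(T − 14.18) + 0.08022×840×(T − 14.18) = 0
(283.86 + 1642.6 + 67.38) T = 283.86×234.1 + 1642.6×14.18 + 67.38×14.18
T = 90699/1993.8 ≈ 45.49 °C

T_f ≈ 45.5 °C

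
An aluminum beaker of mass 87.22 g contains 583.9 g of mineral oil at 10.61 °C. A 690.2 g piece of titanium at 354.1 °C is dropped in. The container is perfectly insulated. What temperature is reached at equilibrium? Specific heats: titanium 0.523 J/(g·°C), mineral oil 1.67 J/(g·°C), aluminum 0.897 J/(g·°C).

T_f ≈ 98.3 °C

Taking heat into each body as positive, Σ m c ΔT = 0:
690.2×0.523×(T − 354.1) + 583.9×1.67×(T − 10.61) + 87.22×0.897×(T − 10.61) = 0
360.97(T − 354.1) + 975.11(T − 10.61) + 78.24(T − 10.61) = 0
1414.3 T = 138997
T = 138997/1414.3 ≈ 98.28 °C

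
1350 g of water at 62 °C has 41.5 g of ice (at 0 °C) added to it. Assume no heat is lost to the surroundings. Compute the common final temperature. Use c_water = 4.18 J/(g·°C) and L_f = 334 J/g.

Setting the total heat transfer to zero:
fusion: m_ice L_f = 41.5·334 = 13861; meltwater 0→T: 41.5·4.18·T = 173.47 T; water: 5643(T − 62)
5816.5 T = 349866 − 13861 = 336005
T ≈ 57.77 °C. Since T > 0 °C, the all-ice-melts assumption holds.

T_f ≈ 57.8 °C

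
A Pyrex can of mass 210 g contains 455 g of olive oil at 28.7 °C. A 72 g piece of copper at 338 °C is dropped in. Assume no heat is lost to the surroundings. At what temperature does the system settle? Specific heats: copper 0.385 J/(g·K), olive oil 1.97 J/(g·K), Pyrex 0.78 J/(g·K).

Heat gained plus heat lost sum to zero:
72·0.385·(T − 338) + 455·1.97·(T − 28.7) + 210·0.78·(T − 28.7) = 0
27.72(T − 338) + 896.35(T − 28.7) + 163.8(T − 28.7) = 0
1087.9 T = 39796
T ≈ 36.58 °C

T_f ≈ 36.6 °C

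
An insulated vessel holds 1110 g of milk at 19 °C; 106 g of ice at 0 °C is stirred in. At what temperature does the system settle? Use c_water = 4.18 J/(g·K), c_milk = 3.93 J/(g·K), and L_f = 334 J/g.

T_f ≈ 9.9 °C

Setting the total heat transfer to zero:
melt ice: 106·334 = 35404
  warm the meltwater: 443.08 T
  milk cools: 1110·3.93·(T − 19) = 4362.3(T − 19)
4805.4 T = 82884 − 35404 = 47480
T ≈ 9.88 °C — above 0 °C, consistent with complete melting.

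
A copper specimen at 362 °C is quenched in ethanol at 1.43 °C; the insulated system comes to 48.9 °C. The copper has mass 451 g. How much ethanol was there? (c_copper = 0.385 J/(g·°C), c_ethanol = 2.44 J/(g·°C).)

m ≈ 469 g

Let T be the final temperature. ΣQ_i = 0:
451·0.385·(48.9 − 362) + m·2.44·(48.9 − 1.43) = 0
115.83 m = 54365
m = 54365/115.83 ≈ 469.4 g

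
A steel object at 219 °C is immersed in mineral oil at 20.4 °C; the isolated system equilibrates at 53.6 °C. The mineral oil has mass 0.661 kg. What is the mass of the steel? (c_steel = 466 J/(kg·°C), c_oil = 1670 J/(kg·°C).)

Heat lost by the steel = heat gained by the oil:
m·466·(219 − 53.6) = 0.661·1670·(53.6 − 20.4)
77076 m = 36648  ⇒  m ≈ 0.4755 kg

m ≈ 0.475 kg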